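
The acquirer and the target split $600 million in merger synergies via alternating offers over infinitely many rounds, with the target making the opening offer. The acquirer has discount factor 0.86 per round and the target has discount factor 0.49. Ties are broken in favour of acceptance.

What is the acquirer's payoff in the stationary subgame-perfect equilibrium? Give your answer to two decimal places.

454.82

In a stationary SPE each proposer offers the other exactly their discounted continuation value.
If the target keeps x when proposing and the acquirer keeps y when proposing, then x = 600 − 0.86y and y = 600 − 0.49x.
Solving: x = 600(1 − 0.86) / (1 − 0.49·0.86) = 84 / 0.5786 ≈ 145.1780.
The acquirer gets 600 − 145.1780 ≈ 454.8220.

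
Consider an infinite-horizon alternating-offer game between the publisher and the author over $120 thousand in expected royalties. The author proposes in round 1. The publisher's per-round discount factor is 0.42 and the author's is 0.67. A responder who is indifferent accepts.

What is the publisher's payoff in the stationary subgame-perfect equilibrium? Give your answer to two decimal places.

In a stationary SPE each proposer offers the other exactly their discounted continuation value.
If the author keeps x when proposing and the publisher keeps y when proposing, then x = 120 − 0.42y and y = 120 − 0.67x.
Solving: x = 120(1 − 0.42) / (1 − 0.67·0.42) = 69.6 / 0.7186 ≈ 96.8550.
The publisher gets 120 − 96.8550 ≈ 23.1450.

23.15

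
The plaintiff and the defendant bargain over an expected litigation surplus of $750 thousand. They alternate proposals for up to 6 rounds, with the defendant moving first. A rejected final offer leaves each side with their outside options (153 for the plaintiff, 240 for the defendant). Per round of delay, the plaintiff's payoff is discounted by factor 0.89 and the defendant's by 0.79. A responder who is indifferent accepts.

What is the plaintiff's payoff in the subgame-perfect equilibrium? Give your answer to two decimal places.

Solve by backward induction from round 6.
Round 6 (the plaintiff proposes): the defendant gets 240 if talks fail, so the plaintiff offers 240 and keeps 510.
Round 5 (the defendant proposes): the plaintiff can get 510 next round, worth 0.89 × 510 = 453.9 now, so the defendant offers 453.9, keeping 296.1.
Round 4 (the plaintiff proposes): the defendant can get 296.1 next round, worth 0.79 × 296.1 = 233.919 now. The plaintiff offers 233.919 and keeps 750 − 233.919 = 516.081.
Round 3 (the defendant proposes): the plaintiff can get 516.081 next round, worth 0.89 × 516.081 = 459.31209 now. The defendant offers 459.31209 and keeps 750 − 459.31209 = 290.68791.
Round 2 (the plaintiff proposes): the defendant can get 290.68791 next round, worth 0.79 × 290.68791 = 229.6434489 now. The plaintiff offers 229.6434489 and keeps 750 − 229.6434489 = 520.3565511.
Round 1 (the defendant proposes): the plaintiff can get 520.3565511 next round, worth 0.89 × 520.3565511 = 463.117330479 now. The defendant offers 463.117330479 and keeps 750 − 463.117330479 = 286.882669521.

463.12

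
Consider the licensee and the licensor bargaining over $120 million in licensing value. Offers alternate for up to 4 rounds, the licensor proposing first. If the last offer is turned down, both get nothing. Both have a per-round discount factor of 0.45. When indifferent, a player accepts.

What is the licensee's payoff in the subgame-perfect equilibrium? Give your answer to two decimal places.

40.64

Round 4 (the licensee proposes): the licensor will accept anything ≥ 0, so the licensee offers 0 and keeps 120.
Round 3 (the licensor proposes): the licensee can get 120 next round, worth 0.45 × 120 = 54 now; the licensor offers that and keeps 66.
Round 2 (the licensee proposes): the licensor can get 66 next round, worth 0.45 × 66 = 29.7 now, so the licensee offers 29.7, keeping 90.3.
Round 1 (the licensor proposes): the licensee can get 90.3 next round, worth 0.45 × 90.3 = 40.635 now; the licensor offers that and keeps 79.365.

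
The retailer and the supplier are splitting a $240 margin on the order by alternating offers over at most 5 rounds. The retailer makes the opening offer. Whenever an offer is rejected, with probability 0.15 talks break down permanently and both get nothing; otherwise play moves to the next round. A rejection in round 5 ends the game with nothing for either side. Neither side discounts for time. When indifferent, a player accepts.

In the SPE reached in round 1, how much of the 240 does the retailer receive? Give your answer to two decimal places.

187.29

Round 5 (the retailer proposes): the supplier will accept anything ≥ 0, so the retailer offers 0 and keeps 240.
Round 4 (the supplier proposes): rejecting gives the retailer an expected 0.85 × 240 = 204; the supplier offers that and keeps 36.
Round 3 (the retailer proposes): rejecting gives the supplier an expected 0.85 × 36 = 30.6; the retailer offers that and keeps 209.4.
Round 2 (the supplier proposes): rejecting gives the retailer an expected 0.85 × 209.4 = 177.99. The supplier offers 177.99 and keeps 240 − 177.99 = 62.01.
Round 1 (the retailer proposes): rejecting gives the supplier an expected 0.85 × 62.01 = 52.7085. The retailer offers 52.7085 and keeps 240 − 52.7085 = 187.2915.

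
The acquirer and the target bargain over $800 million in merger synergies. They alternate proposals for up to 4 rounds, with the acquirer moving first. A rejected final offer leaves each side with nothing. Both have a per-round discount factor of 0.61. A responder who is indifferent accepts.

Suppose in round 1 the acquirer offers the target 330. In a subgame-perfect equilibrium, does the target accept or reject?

Reject

Round 4 (the target proposes): the acquirer will accept anything ≥ 0, so the target offers 0 and keeps 800.
Round 3 (the acquirer proposes): the target can get 800 next round, worth 0.61 × 800 = 488 now; the acquirer offers that and keeps 312.
Round 2 (the target proposes): the acquirer can get 312 next round, worth 0.61 × 312 = 190.32 now; the target offers that and keeps 609.68.
So by rejecting in round 1, the target gets 609.68 next round, worth 0.61 × 609.68 = 371.9048 now.
Offer 330 < 371.9048, so the target rejects.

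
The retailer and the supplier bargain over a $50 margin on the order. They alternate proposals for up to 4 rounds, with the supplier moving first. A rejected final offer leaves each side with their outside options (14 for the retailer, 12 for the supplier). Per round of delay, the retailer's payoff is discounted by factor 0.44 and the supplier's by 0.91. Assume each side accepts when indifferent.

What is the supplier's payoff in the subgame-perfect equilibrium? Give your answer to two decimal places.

Round 4 (the retailer proposes): the supplier gets 12 if talks fail, so the retailer offers 12 and keeps 38.
Round 3 (the supplier proposes): the retailer can get 38 next round, worth 0.44 × 38 = 16.72 now, so the supplier offers 16.72, keeping 33.28.
Round 2 (the retailer proposes): the supplier can get 33.28 next round, worth 0.91 × 33.28 = 30.2848 now; the retailer offers that and keeps 19.7152.
Round 1 (the supplier proposes): the retailer can get 19.7152 next round, worth 0.44 × 19.7152 = 8.674688 now, so the supplier offers 8.674688, keeping 41.325312.

41.33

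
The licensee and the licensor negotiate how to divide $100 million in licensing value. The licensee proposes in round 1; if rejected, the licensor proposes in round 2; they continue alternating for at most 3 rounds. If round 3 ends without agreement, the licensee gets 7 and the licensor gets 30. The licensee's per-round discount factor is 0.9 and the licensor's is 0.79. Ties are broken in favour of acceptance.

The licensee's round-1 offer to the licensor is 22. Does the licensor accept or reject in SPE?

Reject

Round 3 (the licensee proposes): the licensor gets 30 if talks fail, so the licensee offers 30 and keeps 70.
Round 2 (the licensor proposes): the licensee can get 70 next round, worth 0.9 × 70 = 63 now, so the licensor offers 63, keeping 37.
So by rejecting in round 1, the licensor gets 37 next round, worth 0.79 × 37 = 29.23 now.
Offer 22 < 29.23, so the licensor rejects.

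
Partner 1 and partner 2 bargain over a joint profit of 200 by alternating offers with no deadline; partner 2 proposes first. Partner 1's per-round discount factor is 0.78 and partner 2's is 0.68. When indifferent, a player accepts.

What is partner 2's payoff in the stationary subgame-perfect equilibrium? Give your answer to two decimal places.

93.70

Let x be partner 2's share when partner 2 proposes and y be partner 1's share when partner 1 proposes.
Partner 1 accepts iff offered ≥ 0.78·y, so x = 200 − 0.78y. Symmetrically y = 200 − 0.68x.
Substituting: x = 200 − 0.78(200 − 0.68x), giving x(1 − 0.68·0.78) = 200(1 − 0.78).
So x = 200 × 0.22 / 0.4696 ≈ 93.6968, and partner 1 receives 200 − x ≈ 106.3032.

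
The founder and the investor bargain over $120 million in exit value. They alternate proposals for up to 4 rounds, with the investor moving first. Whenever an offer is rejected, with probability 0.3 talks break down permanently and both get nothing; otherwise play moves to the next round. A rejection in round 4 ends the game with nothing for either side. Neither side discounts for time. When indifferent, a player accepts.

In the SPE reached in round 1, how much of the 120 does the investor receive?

53.64

Round 4 (the founder proposes): the investor will accept anything ≥ 0, so the founder offers 0 and keeps 120.
Round 3 (the investor proposes): rejecting gives the founder an expected 0.7 × 120 = 84. The investor offers 84 and keeps 120 − 84 = 36.
Round 2 (the founder proposes): rejecting gives the investor an expected 0.7 × 36 = 25.2, so the founder offers 25.2, keeping 94.8.
Round 1 (the investor proposes): rejecting gives the founder an expected 0.7 × 94.8 = 66.36; the investor offers that and keeps 53.64.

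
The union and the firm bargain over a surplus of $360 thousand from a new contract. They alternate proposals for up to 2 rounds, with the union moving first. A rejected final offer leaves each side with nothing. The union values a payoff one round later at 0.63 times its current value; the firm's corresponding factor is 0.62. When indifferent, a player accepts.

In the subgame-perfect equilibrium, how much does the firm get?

223.2

Round 2 (the firm proposes): rejection yields 0 for the union; the firm offers 0 and keeps 360.
Round 1 (the union proposes): the firm can get 360 next round, worth 0.62 × 360 = 223.2 now, so the union offers 223.2, keeping 136.8.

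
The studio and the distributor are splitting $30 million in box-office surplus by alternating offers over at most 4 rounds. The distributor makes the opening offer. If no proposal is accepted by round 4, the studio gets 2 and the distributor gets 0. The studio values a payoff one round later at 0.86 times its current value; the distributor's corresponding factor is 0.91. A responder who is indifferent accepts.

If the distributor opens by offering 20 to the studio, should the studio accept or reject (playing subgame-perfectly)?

Round 4 (the studio proposes): the distributor will accept anything ≥ 0, so the studio offers 0 and keeps 30.
Round 3 (the distributor proposes): the studio can get 30 next round, worth 0.86 × 30 = 25.8 now. The distributor offers 25.8 and keeps 30 − 25.8 = 4.2.
Round 2 (the studio proposes): the distributor can get 4.2 next round, worth 0.91 × 4.2 = 3.822 now, so the studio offers 3.822, keeping 26.178.
So by rejecting in round 1, the studio gets 26.178 next round, worth 0.86 × 26.178 = 22.51308 now.
Offer 20 < 22.51308, so the studio rejects.

Reject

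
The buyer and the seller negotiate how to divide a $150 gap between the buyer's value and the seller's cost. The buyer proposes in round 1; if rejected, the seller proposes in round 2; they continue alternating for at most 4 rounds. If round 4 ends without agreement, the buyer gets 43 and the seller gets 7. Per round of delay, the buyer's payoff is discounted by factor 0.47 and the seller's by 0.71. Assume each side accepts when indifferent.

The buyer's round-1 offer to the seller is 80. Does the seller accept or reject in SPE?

Round 4 (the seller proposes): the buyer gets 43 if talks fail, so the seller offers 43 and keeps 107.
Round 3 (the buyer proposes): the seller can get 107 next round, worth 0.71 × 107 = 75.97 now. The buyer offers 75.97 and keeps 150 − 75.97 = 74.03.
Round 2 (the seller proposes): the buyer can get 74.03 next round, worth 0.47 × 74.03 = 34.7941 now; the seller offers that and keeps 115.2059.
So by rejecting in round 1, the seller gets 115.2059 next round, worth 0.71 × 115.2059 = 81.796189 now.
Offer 80 < 81.796189, so the seller rejects.

Reject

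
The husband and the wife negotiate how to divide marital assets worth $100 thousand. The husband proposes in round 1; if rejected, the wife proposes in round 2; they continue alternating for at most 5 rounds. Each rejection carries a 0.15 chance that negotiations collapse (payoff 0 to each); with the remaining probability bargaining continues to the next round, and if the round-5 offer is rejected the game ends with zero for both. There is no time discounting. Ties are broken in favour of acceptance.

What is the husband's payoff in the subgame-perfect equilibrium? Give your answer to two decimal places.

78.04

Round 5 (the husband proposes): the wife will accept anything ≥ 0, so the husband offers 0 and keeps 100.
Round 4 (the wife proposes): rejecting gives the husband an expected 0.85 × 100 = 85. The wife offers 85 and keeps 100 − 85 = 15.
Round 3 (the husband proposes): rejecting gives the wife an expected 0.85 × 15 = 12.75. The husband offers 12.75 and keeps 100 − 12.75 = 87.25.
Round 2 (the wife proposes): rejecting gives the husband an expected 0.85 × 87.25 = 74.1625; the wife offers that and keeps 25.8375.
Round 1 (the husband proposes): rejecting gives the wife an expected 0.85 × 25.8375 = 21.961875, so the husband offers 21.961875, keeping 78.038125.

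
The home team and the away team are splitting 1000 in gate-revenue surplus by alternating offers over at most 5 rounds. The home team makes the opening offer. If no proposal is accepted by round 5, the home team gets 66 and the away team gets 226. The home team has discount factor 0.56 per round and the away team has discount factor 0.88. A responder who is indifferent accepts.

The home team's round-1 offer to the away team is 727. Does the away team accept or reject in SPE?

Accept

Work out the away team's continuation value if the offer is rejected.
Round 5 (the home team proposes): the away team gets 226 if talks fail, so the home team offers 226 and keeps 774.
Round 4 (the away team proposes): the home team can get 774 next round, worth 0.56 × 774 = 433.44 now. The away team offers 433.44 and keeps 1000 − 433.44 = 566.56.
Round 3 (the home team proposes): the away team can get 566.56 next round, worth 0.88 × 566.56 = 498.5728 now; the home team offers that and keeps 501.4272.
Round 2 (the away team proposes): the home team can get 501.4272 next round, worth 0.56 × 501.4272 = 280.799232 now; the away team offers that and keeps 719.200768.
So by rejecting in round 1, the away team gets 719.200768 next round, worth 0.88 × 719.200768 = 632.89667584 now.
Offer 727 ≥ 632.89667584, so the away team accepts.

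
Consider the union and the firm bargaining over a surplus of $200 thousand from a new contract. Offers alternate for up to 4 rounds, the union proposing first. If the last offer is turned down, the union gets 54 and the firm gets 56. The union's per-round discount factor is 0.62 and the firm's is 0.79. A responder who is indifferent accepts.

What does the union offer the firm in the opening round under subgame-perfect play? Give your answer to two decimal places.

Round 4 (the firm proposes): the union gets 54 if talks fail, so the firm offers 54 and keeps 146.
Round 3 (the union proposes): the firm can get 146 next round, worth 0.79 × 146 = 115.34 now; the union offers that and keeps 84.66.
Round 2 (the firm proposes): the union can get 84.66 next round, worth 0.62 × 84.66 = 52.4892 now. The firm offers 52.4892 and keeps 200 − 52.4892 = 147.5108.
Round 1 (the union proposes): the firm can get 147.5108 next round, worth 0.79 × 147.5108 = 116.533532 now; the union offers that and keeps 83.466468.

116.53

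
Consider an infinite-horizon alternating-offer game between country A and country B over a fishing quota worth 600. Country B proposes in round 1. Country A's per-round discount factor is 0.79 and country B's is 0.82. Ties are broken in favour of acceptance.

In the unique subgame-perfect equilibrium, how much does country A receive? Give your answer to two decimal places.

Let x be country B's share when country B proposes and y be country A's share when country A proposes.
Country A accepts iff offered ≥ 0.79·y, so x = 600 − 0.79y. Symmetrically y = 600 − 0.82x.
Substituting: x = 600 − 0.79(600 − 0.82x), giving x(1 − 0.82·0.79) = 600(1 − 0.79).
So x = 600 × 0.21 / 0.3522 ≈ 357.7513, and country A receives 600 − x ≈ 242.2487.

242.25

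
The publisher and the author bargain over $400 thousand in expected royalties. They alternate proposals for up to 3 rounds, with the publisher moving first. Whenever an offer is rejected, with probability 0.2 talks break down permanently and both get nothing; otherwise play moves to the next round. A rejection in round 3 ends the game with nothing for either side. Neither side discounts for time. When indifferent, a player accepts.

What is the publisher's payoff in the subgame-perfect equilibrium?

Round 3 (the publisher proposes): the author will accept anything ≥ 0, so the publisher offers 0 and keeps 400.
Round 2 (the author proposes): rejecting gives the publisher an expected 0.8 × 400 = 320. The author offers 320 and keeps 400 − 320 = 80.
Round 1 (the publisher proposes): rejecting gives the author an expected 0.8 × 80 = 64. The publisher offers 64 and keeps 400 − 64 = 336.

336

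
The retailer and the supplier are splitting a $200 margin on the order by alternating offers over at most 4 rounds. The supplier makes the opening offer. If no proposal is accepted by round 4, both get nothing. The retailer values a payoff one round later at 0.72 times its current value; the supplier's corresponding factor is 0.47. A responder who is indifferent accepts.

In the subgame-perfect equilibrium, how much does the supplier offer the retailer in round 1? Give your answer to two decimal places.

125.05

Work backward from the last round.
Round 4 (the retailer proposes): rejection yields 0 for the supplier; the retailer offers 0 and keeps 200.
Round 3 (the supplier proposes): the retailer can get 200 next round, worth 0.72 × 200 = 144 now, so the supplier offers 144, keeping 56.
Round 2 (the retailer proposes): the supplier can get 56 next round, worth 0.47 × 56 = 26.32 now; the retailer offers that and keeps 173.68.
Round 1 (the supplier proposes): the retailer can get 173.68 next round, worth 0.72 × 173.68 = 125.0496 now. The supplier offers 125.0496 and keeps 200 − 125.0496 = 74.9504.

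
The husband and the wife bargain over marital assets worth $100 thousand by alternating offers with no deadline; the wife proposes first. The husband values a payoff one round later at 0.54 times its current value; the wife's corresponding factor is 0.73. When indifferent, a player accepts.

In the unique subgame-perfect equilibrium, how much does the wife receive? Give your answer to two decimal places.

Let x be the wife's share when the wife proposes and y be the husband's share when the husband proposes.
The husband accepts iff offered ≥ 0.54·y, so x = 100 − 0.54y. Symmetrically y = 100 − 0.73x.
Substituting: x = 100 − 0.54(100 − 0.73x), giving x(1 − 0.73·0.54) = 100(1 − 0.54).
So x = 100 × 0.46 / 0.6058 ≈ 75.9327, and the husband receives 100 − x ≈ 24.0673.

75.93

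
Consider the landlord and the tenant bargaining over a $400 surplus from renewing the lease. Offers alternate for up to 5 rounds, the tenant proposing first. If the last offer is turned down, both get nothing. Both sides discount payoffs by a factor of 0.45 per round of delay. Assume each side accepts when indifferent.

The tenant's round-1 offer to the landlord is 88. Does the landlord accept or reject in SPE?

Reject

Round 5 (the tenant proposes): rejection yields 0 for the landlord; the tenant offers 0 and keeps 400.
Round 4 (the landlord proposes): the tenant can get 400 next round, worth 0.45 × 400 = 180 now. The landlord offers 180 and keeps 400 − 180 = 220.
Round 3 (the tenant proposes): the landlord can get 220 next round, worth 0.45 × 220 = 99 now. The tenant offers 99 and keeps 400 − 99 = 301.
Round 2 (the landlord proposes): the tenant can get 301 next round, worth 0.45 × 301 = 135.45 now, so the landlord offers 135.45, keeping 264.55.
So by rejecting in round 1, the landlord gets 264.55 next round, worth 0.45 × 264.55 = 119.0475 now.
Offer 88 < 119.0475, so the landlord rejects.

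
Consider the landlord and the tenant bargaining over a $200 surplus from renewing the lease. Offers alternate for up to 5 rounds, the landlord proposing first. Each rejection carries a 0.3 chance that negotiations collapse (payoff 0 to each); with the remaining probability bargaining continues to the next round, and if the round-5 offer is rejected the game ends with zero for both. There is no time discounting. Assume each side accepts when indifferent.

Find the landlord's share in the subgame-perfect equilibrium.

By backward induction:
Round 5 (the landlord proposes): the tenant will accept anything ≥ 0, so the landlord offers 0 and keeps 200.
Round 4 (the tenant proposes): rejecting gives the landlord an expected 0.7 × 200 = 140. The tenant offers 140 and keeps 200 − 140 = 60.
Round 3 (the landlord proposes): rejecting gives the tenant an expected 0.7 × 60 = 42, so the landlord offers 42, keeping 158.
Round 2 (the tenant proposes): rejecting gives the landlord an expected 0.7 × 158 = 110.6; the tenant offers that and keeps 89.4.
Round 1 (the landlord proposes): rejecting gives the tenant an expected 0.7 × 89.4 = 62.58; the landlord offers that and keeps 137.42.

137.42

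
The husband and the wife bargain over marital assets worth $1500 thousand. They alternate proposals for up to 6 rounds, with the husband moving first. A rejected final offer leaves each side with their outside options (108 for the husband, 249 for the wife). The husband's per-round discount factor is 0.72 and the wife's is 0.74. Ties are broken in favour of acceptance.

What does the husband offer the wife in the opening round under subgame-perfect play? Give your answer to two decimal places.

Round 6 (the wife proposes): the husband gets 108 if talks fail, so the wife offers 108 and keeps 1392.
Round 5 (the husband proposes): the wife can get 1392 next round, worth 0.74 × 1392 = 1030.08 now, so the husband offers 1030.08, keeping 469.92.
Round 4 (the wife proposes): the husband can get 469.92 next round, worth 0.72 × 469.92 = 338.3424 now. The wife offers 338.3424 and keeps 1500 − 338.3424 = 1161.6576.
Round 3 (the husband proposes): the wife can get 1161.6576 next round, worth 0.74 × 1161.6576 = 859.626624 now; the husband offers that and keeps 640.373376.
Round 2 (the wife proposes): the husband can get 640.373376 next round, worth 0.72 × 640.373376 = 461.06883072 now; the wife offers that and keeps 1038.93116928.
Round 1 (the husband proposes): the wife can get 1038.93116928 next round, worth 0.74 × 1038.93116928 = 768.8090652672 now, so the husband offers 768.8090652672, keeping 731.1909347328.

768.81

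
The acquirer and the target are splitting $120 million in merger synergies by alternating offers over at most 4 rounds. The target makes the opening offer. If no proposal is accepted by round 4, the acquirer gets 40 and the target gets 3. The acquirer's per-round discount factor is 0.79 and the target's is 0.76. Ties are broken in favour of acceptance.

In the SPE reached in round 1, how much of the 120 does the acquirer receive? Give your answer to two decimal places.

Round 4 (the acquirer proposes): the target gets 3 if talks fail, so the acquirer offers 3 and keeps 117.
Round 3 (the target proposes): the acquirer can get 117 next round, worth 0.79 × 117 = 92.43 now; the target offers that and keeps 27.57.
Round 2 (the acquirer proposes): the target can get 27.57 next round, worth 0.76 × 27.57 = 20.9532 now; the acquirer offers that and keeps 99.0468.
Round 1 (the target proposes): the acquirer can get 99.0468 next round, worth 0.79 × 99.0468 = 78.246972 now; the target offers that and keeps 41.753028.

78.25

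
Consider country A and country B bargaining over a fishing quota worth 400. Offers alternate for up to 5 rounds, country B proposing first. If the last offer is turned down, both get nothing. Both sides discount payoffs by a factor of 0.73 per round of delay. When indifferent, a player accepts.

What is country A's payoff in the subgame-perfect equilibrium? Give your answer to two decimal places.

120.85

Round 5 (country B proposes): country A will accept anything ≥ 0, so country B offers 0 and keeps 400.
Round 4 (country A proposes): country B can get 400 next round, worth 0.73 × 400 = 292 now. Country A offers 292 and keeps 400 − 292 = 108.
Round 3 (country B proposes): country A can get 108 next round, worth 0.73 × 108 = 78.84 now; country B offers that and keeps 321.16.
Round 2 (country A proposes): country B can get 321.16 next round, worth 0.73 × 321.16 = 234.4468 now; country A offers that and keeps 165.5532.
Round 1 (country B proposes): country A can get 165.5532 next round, worth 0.73 × 165.5532 = 120.853836 now, so country B offers 120.853836, keeping 279.146164.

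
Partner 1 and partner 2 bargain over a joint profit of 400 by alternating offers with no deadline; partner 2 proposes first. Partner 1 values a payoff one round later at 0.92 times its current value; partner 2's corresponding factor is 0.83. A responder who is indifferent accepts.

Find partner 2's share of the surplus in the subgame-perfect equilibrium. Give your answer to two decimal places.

135.36

In a stationary SPE each proposer offers the other exactly their discounted continuation value.
If partner 2 keeps x when proposing and partner 1 keeps y when proposing, then x = 400 − 0.92y and y = 400 − 0.83x.
Solving: x = 400(1 − 0.92) / (1 − 0.83·0.92) = 32 / 0.2364 ≈ 135.3638.
Partner 1 gets 400 − 135.3638 ≈ 264.6362.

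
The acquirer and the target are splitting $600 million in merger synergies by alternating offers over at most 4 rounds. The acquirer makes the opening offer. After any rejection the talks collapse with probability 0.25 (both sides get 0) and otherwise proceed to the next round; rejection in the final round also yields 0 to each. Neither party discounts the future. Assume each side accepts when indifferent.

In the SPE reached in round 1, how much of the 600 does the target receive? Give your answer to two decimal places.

By backward induction:
Round 4 (the target proposes): rejection yields 0 for the acquirer; the target offers 0 and keeps 600.
Round 3 (the acquirer proposes): rejecting gives the target an expected 0.75 × 600 = 450; the acquirer offers that and keeps 150.
Round 2 (the target proposes): rejecting gives the acquirer an expected 0.75 × 150 = 112.5; the target offers that and keeps 487.5.
Round 1 (the acquirer proposes): rejecting gives the target an expected 0.75 × 487.5 = 365.625. The acquirer offers 365.625 and keeps 600 − 365.625 = 234.375.

365.63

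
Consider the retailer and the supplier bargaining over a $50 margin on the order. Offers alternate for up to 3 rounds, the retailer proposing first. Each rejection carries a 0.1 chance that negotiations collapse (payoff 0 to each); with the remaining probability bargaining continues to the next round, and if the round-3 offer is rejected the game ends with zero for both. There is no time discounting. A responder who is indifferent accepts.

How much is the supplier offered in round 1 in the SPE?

4.5

Round 3 (the retailer proposes): the supplier will accept anything ≥ 0, so the retailer offers 0 and keeps 50.
Round 2 (the supplier proposes): rejecting gives the retailer an expected 0.9 × 50 = 45, so the supplier offers 45, keeping 5.
Round 1 (the retailer proposes): rejecting gives the supplier an expected 0.9 × 5 = 4.5; the retailer offers that and keeps 45.5.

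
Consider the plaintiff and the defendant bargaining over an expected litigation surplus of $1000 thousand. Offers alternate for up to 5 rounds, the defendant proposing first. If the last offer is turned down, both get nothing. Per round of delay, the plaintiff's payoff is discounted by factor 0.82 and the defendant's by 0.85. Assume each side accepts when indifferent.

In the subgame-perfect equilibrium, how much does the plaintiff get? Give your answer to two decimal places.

208.73

Work backward from the last round.
Round 5 (the defendant proposes): the plaintiff will accept anything ≥ 0, so the defendant offers 0 and keeps 1000.
Round 4 (the plaintiff proposes): the defendant can get 1000 next round, worth 0.85 × 1000 = 850 now; the plaintiff offers that and keeps 150.
Round 3 (the defendant proposes): the plaintiff can get 150 next round, worth 0.82 × 150 = 123 now, so the defendant offers 123, keeping 877.
Round 2 (the plaintiff proposes): the defendant can get 877 next round, worth 0.85 × 877 = 745.45 now; the plaintiff offers that and keeps 254.55.
Round 1 (the defendant proposes): the plaintiff can get 254.55 next round, worth 0.82 × 254.55 = 208.731 now. The defendant offers 208.731 and keeps 1000 − 208.731 = 791.269.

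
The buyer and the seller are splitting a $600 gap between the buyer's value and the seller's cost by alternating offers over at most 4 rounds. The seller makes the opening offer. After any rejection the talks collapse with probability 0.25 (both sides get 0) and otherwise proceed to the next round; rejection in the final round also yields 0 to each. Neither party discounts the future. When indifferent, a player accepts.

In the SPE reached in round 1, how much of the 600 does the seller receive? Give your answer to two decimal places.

234.38

Round 4 (the buyer proposes): rejection yields 0 for the seller; the buyer offers 0 and keeps 600.
Round 3 (the seller proposes): rejecting gives the buyer an expected 0.75 × 600 = 450. The seller offers 450 and keeps 600 − 450 = 150.
Round 2 (the buyer proposes): rejecting gives the seller an expected 0.75 × 150 = 112.5, so the buyer offers 112.5, keeping 487.5.
Round 1 (the seller proposes): rejecting gives the buyer an expected 0.75 × 487.5 = 365.625; the seller offers that and keeps 234.375.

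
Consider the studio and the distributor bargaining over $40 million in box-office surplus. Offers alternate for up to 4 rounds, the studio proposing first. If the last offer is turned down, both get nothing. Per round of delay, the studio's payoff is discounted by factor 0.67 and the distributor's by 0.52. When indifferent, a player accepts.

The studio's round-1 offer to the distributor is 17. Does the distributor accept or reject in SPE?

Work out the distributor's continuation value if the offer is rejected.
Round 4 (the distributor proposes): the studio will accept anything ≥ 0, so the distributor offers 0 and keeps 40.
Round 3 (the studio proposes): the distributor can get 40 next round, worth 0.52 × 40 = 20.8 now; the studio offers that and keeps 19.2.
Round 2 (the distributor proposes): the studio can get 19.2 next round, worth 0.67 × 19.2 = 12.864 now. The distributor offers 12.864 and keeps 40 − 12.864 = 27.136.
So by rejecting in round 1, the distributor gets 27.136 next round, worth 0.52 × 27.136 = 14.11072 now.
Offer 17 ≥ 14.11072, so the distributor accepts.

Accept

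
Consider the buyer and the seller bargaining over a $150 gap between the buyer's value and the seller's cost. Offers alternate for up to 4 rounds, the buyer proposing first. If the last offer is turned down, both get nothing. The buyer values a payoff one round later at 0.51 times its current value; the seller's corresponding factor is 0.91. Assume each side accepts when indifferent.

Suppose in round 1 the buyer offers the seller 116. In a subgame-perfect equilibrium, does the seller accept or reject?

Reject

Round 4 (the seller proposes): the buyer will accept anything ≥ 0, so the seller offers 0 and keeps 150.
Round 3 (the buyer proposes): the seller can get 150 next round, worth 0.91 × 150 = 136.5 now; the buyer offers that and keeps 13.5.
Round 2 (the seller proposes): the buyer can get 13.5 next round, worth 0.51 × 13.5 = 6.885 now; the seller offers that and keeps 143.115.
So by rejecting in round 1, the seller gets 143.115 next round, worth 0.91 × 143.115 = 130.23465 now.
Offer 116 < 130.23465, so the seller rejects.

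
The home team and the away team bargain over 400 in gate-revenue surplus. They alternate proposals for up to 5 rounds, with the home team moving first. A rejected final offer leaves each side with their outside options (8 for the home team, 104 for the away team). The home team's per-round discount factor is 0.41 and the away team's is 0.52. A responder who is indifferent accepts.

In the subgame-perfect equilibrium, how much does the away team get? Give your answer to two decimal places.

153.61

Solve by backward induction from round 5.
Round 5 (the home team proposes): the away team gets 104 if talks fail, so the home team offers 104 and keeps 296.
Round 4 (the away team proposes): the home team can get 296 next round, worth 0.41 × 296 = 121.36 now, so the away team offers 121.36, keeping 278.64.
Round 3 (the home team proposes): the away team can get 278.64 next round, worth 0.52 × 278.64 = 144.8928 now; the home team offers that and keeps 255.1072.
Round 2 (the away team proposes): the home team can get 255.1072 next round, worth 0.41 × 255.1072 = 104.593952 now. The away team offers 104.593952 and keeps 400 − 104.593952 = 295.406048.
Round 1 (the home team proposes): the away team can get 295.406048 next round, worth 0.52 × 295.406048 = 153.61114496 now, so the home team offers 153.61114496, keeping 246.38885504.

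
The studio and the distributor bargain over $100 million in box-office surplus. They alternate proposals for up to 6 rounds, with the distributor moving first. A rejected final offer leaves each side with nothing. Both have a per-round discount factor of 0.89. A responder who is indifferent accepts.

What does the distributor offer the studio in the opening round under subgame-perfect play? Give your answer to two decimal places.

Round 6 (the studio proposes): rejection yields 0 for the distributor; the studio offers 0 and keeps 100.
Round 5 (the distributor proposes): the studio can get 100 next round, worth 0.89 × 100 = 89 now. The distributor offers 89 and keeps 100 − 89 = 11.
Round 4 (the studio proposes): the distributor can get 11 next round, worth 0.89 × 11 = 9.79 now; the studio offers that and keeps 90.21.
Round 3 (the distributor proposes): the studio can get 90.21 next round, worth 0.89 × 90.21 = 80.2869 now. The distributor offers 80.2869 and keeps 100 − 80.2869 = 19.7131.
Round 2 (the studio proposes): the distributor can get 19.7131 next round, worth 0.89 × 19.7131 = 17.544659 now, so the studio offers 17.544659, keeping 82.455341.
Round 1 (the distributor proposes): the studio can get 82.455341 next round, worth 0.89 × 82.455341 = 73.38525349 now, so the distributor offers 73.38525349, keeping 26.61474651.

73.39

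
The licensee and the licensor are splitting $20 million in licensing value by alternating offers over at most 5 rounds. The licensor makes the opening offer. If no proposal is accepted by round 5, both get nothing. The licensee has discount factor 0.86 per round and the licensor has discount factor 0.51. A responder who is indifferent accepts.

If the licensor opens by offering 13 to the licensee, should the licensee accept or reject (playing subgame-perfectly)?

Round 5 (the licensor proposes): the licensee will accept anything ≥ 0, so the licensor offers 0 and keeps 20.
Round 4 (the licensee proposes): the licensor can get 20 next round, worth 0.51 × 20 = 10.2 now, so the licensee offers 10.2, keeping 9.8.
Round 3 (the licensor proposes): the licensee can get 9.8 next round, worth 0.86 × 9.8 = 8.428 now, so the licensor offers 8.428, keeping 11.572.
Round 2 (the licensee proposes): the licensor can get 11.572 next round, worth 0.51 × 11.572 = 5.90172 now; the licensee offers that and keeps 14.09828.
So by rejecting in round 1, the licensee gets 14.09828 next round, worth 0.86 × 14.09828 = 12.1245208 now.
Offer 13 ≥ 12.1245208, so the licensee accepts.

Accept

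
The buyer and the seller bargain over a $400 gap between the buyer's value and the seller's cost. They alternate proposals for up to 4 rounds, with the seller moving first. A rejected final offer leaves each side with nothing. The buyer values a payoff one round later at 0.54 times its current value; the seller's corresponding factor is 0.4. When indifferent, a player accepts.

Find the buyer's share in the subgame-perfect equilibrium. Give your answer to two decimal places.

By backward induction:
Round 4 (the buyer proposes): the seller will accept anything ≥ 0, so the buyer offers 0 and keeps 400.
Round 3 (the seller proposes): the buyer can get 400 next round, worth 0.54 × 400 = 216 now, so the seller offers 216, keeping 184.
Round 2 (the buyer proposes): the seller can get 184 next round, worth 0.4 × 184 = 73.6 now, so the buyer offers 73.6, keeping 326.4.
Round 1 (the seller proposes): the buyer can get 326.4 next round, worth 0.54 × 326.4 = 176.256 now. The seller offers 176.256 and keeps 400 − 176.256 = 223.744.

176.26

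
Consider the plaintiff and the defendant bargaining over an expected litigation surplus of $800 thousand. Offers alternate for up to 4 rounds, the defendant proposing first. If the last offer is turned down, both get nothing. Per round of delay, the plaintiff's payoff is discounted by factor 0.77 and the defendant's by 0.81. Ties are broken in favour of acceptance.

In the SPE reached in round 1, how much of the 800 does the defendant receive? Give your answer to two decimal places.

Work backward from the last round.
Round 4 (the plaintiff proposes): the defendant will accept anything ≥ 0, so the plaintiff offers 0 and keeps 800.
Round 3 (the defendant proposes): the plaintiff can get 800 next round, worth 0.77 × 800 = 616 now; the defendant offers that and keeps 184.
Round 2 (the plaintiff proposes): the defendant can get 184 next round, worth 0.81 × 184 = 149.04 now. The plaintiff offers 149.04 and keeps 800 − 149.04 = 650.96.
Round 1 (the defendant proposes): the plaintiff can get 650.96 next round, worth 0.77 × 650.96 = 501.2392 now. The defendant offers 501.2392 and keeps 800 − 501.2392 = 298.7608.

298.76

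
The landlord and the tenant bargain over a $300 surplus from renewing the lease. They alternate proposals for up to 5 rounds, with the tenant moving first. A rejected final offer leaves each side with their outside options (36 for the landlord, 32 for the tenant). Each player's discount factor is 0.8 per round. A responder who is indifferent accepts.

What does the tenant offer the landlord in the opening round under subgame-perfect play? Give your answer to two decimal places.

Round 5 (the tenant proposes): the landlord gets 36 if talks fail, so the tenant offers 36 and keeps 264.
Round 4 (the landlord proposes): the tenant can get 264 next round, worth 0.8 × 264 = 211.2 now. The landlord offers 211.2 and keeps 300 − 211.2 = 88.8.
Round 3 (the tenant proposes): the landlord can get 88.8 next round, worth 0.8 × 88.8 = 71.04 now; the tenant offers that and keeps 228.96.
Round 2 (the landlord proposes): the tenant can get 228.96 next round, worth 0.8 × 228.96 = 183.168 now; the landlord offers that and keeps 116.832.
Round 1 (the tenant proposes): the landlord can get 116.832 next round, worth 0.8 × 116.832 = 93.4656 now, so the tenant offers 93.4656, keeping 206.5344.

93.47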